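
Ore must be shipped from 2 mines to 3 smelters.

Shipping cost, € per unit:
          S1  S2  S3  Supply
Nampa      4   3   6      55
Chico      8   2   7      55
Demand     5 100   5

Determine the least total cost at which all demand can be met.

Optimal allocation:
  Nampa–S1: 5 × €4 = €20
  Nampa–S2: 45 × €3 = €135
  Nampa–S3: 5 × €6 = €30
  Chico–S2: 55 × €2 = €110
Total = 20 + 135 + 30 + 110 = €295.
(Supply check: Nampa ships 55; Chico ships 55.)

295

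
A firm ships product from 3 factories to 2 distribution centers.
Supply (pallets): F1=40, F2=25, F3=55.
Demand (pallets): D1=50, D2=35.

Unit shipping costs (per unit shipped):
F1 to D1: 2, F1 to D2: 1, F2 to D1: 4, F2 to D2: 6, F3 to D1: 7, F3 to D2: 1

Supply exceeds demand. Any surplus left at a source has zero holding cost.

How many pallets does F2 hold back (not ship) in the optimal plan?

15

An optimal plan:
  F1–D1: 40 × 2 = 80
  F2–D1: 10 × 4 = 40
  F3–D2: 35 × 1 = 35
Total cost = 155.
F2 ships 10 of its 25, leaving 15.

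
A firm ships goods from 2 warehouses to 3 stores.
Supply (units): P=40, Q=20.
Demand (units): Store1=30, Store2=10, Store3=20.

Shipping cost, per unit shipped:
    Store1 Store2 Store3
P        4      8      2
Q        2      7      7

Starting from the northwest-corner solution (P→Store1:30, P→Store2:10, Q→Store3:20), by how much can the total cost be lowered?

Current plan cost = 30·4 + 10·8 + 20·7 = 340.
Optimal plan:
  P–Store1: 10 × 4 = 40
  P–Store2: 10 × 8 = 80
  P–Store3: 20 × 2 = 40
  Q–Store1: 20 × 2 = 40
Optimal cost = 200.
Saving = 340 − 200 = 140.

140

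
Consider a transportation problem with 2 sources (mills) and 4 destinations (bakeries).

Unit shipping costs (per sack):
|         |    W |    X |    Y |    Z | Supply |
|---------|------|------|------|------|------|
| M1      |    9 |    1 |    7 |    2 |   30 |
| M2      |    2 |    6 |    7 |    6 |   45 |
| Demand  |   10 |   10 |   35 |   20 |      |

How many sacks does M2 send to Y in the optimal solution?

35

Optimal shipments:
  M1→X: 10 sacks
  M1→Z: 20 sacks
  M2→W: 10 sacks
  M2→Y: 35 sacks
Total cost = 315.
So M2→Y carries 35 sacks.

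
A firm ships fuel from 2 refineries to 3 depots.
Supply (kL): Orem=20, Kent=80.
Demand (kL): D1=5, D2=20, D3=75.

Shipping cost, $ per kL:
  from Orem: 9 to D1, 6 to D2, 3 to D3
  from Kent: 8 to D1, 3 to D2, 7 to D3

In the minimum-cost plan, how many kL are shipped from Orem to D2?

0

Optimal shipments:
  Orem–D3: 20 × $3 = $60
  Kent–D1: 5 × $8 = $40
  Kent–D2: 20 × $3 = $60
  Kent–D3: 55 × $7 = $385
Total cost = $545.
The route Orem→D2 is not used.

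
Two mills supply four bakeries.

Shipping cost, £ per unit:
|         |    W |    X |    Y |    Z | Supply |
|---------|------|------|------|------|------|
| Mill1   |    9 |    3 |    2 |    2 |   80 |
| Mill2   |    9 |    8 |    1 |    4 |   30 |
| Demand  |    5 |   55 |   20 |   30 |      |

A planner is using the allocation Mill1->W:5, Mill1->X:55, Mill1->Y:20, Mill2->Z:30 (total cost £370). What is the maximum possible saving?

Current plan cost = 5·9 + 55·3 + 20·2 + 30·4 = £370.
Optimal plan:
  Mill1->X: 55 × £3 = £165
  Mill1->Z: 25 × £2 = £50
  Mill2->W: 5 × £9 = £45
  Mill2->Y: 20 × £1 = £20
  Mill2->Z: 5 × £4 = £20
Optimal cost = £300.
Saving = 370 − 300 = £70.

70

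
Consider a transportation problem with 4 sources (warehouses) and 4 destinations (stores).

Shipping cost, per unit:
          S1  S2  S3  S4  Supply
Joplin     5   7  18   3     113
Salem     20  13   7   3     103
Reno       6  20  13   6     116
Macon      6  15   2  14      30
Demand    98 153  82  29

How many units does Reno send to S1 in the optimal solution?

98

Solving gives:
  Joplin→S2: 113 × 7 = 791
  Salem→S2: 40 × 13 = 520
  Salem→S3: 52 × 7 = 364
  Salem→S4: 11 × 3 = 33
  Reno→S1: 98 × 6 = 588
  Reno→S4: 18 × 6 = 108
  Macon→S3: 30 × 2 = 60
Total cost = 2464.
So Reno→S1 carries 98 units.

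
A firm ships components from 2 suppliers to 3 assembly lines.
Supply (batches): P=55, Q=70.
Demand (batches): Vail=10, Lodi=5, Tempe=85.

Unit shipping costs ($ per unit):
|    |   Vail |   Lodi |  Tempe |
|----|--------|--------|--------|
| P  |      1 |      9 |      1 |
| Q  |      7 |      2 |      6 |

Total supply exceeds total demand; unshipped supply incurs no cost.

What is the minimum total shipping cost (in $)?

A cheapest plan:
  P→Vail: 10 batches
  P→Tempe: 45 batches
  Q→Lodi: 5 batches
  Q→Tempe: 40 batches
Total cost = $305.

305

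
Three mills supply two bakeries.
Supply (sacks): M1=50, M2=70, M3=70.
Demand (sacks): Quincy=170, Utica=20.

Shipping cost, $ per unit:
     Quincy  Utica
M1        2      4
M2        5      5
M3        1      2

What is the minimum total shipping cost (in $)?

520

One minimum-cost allocation:
  M1 to Quincy: 50 × $2 = $100
  M2 to Quincy: 50 × $5 = $250
  M2 to Utica: 20 × $5 = $100
  M3 to Quincy: 70 × $1 = $70
Total = 100 + 250 + 100 + 70 = $520.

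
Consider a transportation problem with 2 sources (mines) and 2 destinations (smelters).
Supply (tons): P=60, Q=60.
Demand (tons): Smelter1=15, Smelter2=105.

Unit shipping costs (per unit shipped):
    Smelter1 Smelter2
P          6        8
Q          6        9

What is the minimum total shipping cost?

One minimum-cost allocation:
  P–Smelter2: 60 × 8 = 480
  Q–Smelter1: 15 × 6 = 90
  Q–Smelter2: 45 × 9 = 405
Total = 480 + 90 + 405 = 975.

975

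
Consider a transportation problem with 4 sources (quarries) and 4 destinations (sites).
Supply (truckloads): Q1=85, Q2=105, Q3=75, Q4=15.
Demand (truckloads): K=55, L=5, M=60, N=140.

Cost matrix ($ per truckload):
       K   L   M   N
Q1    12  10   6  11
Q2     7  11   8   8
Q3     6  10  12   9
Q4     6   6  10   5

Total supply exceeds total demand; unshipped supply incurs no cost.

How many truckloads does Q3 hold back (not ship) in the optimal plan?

0

Minimum-cost shipments:
  Q1–L: 5 × $10 = $50
  Q1–M: 60 × $6 = $360
  Q2–N: 105 × $8 = $840
  Q3–K: 55 × $6 = $330
  Q3–N: 20 × $9 = $180
  Q4–N: 15 × $5 = $75
Total cost = $1835.
Q3 ships 75 of its 75, leaving 0.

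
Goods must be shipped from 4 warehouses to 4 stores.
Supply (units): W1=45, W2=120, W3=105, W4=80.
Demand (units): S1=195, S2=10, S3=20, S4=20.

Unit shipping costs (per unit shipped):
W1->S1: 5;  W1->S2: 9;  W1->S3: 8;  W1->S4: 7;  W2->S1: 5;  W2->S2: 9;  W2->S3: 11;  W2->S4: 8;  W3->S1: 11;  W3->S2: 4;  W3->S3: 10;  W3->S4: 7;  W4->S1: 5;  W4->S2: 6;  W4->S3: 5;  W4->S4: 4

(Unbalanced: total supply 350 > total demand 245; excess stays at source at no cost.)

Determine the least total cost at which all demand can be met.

1195

One minimum-cost allocation:
  W1–S1: 45 × 5 = 225
  W2–S1: 110 × 5 = 550
  W3–S2: 10 × 4 = 40
  W4–S1: 40 × 5 = 200
  W4–S3: 20 × 5 = 100
  W4–S4: 20 × 4 = 80
Total = 225 + 550 + 40 + 200 + 100 + 80 = 1195.
(Supply check: W1 ships 45; W2 ships 110; W3 ships 10; W4 ships 80.)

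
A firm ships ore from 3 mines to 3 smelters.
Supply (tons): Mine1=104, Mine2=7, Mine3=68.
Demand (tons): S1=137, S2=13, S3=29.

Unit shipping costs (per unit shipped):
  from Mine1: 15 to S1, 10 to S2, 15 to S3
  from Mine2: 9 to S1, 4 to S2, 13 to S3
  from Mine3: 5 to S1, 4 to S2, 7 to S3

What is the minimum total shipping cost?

A cheapest plan:
  Mine1→S1: 62 × 15 = 930
  Mine1→S2: 13 × 10 = 130
  Mine1→S3: 29 × 15 = 435
  Mine2→S1: 7 × 9 = 63
  Mine3→S1: 68 × 5 = 340
Total = 930 + 130 + 435 + 63 + 340 = 1898.
(Supply check: Mine1 ships 104; Mine2 ships 7; Mine3 ships 68.)

1898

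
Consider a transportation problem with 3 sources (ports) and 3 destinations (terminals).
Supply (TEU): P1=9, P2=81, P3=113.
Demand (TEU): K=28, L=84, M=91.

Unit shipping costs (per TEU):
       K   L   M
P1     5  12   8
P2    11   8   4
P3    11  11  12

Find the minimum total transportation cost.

Optimal allocation:
  P1 to K: 9 × 5 = 45
  P2 to M: 81 × 4 = 324
  P3 to K: 19 × 11 = 209
  P3 to L: 84 × 11 = 924
  P3 to M: 10 × 12 = 120
Total = 45 + 324 + 209 + 924 + 120 = 1622.
(Supply check: P1 ships 9; P2 ships 81; P3 ships 113.)

1622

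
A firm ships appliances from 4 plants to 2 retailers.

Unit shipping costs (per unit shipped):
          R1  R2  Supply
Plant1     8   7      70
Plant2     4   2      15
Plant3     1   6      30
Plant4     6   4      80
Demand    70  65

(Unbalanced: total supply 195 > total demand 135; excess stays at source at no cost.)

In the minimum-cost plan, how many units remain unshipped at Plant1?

60

An optimal plan:
  Plant1->R1: 10 × 8 = 80
  Plant2->R1: 15 × 4 = 60
  Plant3->R1: 30 × 1 = 30
  Plant4->R1: 15 × 6 = 90
  Plant4->R2: 65 × 4 = 260
Total cost = 520.
Plant1 ships 10 of its 70, leaving 60.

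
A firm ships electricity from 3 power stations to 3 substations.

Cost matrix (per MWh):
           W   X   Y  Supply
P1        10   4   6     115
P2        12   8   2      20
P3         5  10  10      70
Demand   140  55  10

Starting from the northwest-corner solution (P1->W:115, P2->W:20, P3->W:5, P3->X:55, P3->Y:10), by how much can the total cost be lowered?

755

Current plan cost = 115·10 + 20·12 + 5·5 + 55·10 + 10·10 = 2065.
Optimal plan:
  P1→W: 60 × 10 = 600
  P1→X: 55 × 4 = 220
  P2→W: 10 × 12 = 120
  P2→Y: 10 × 2 = 20
  P3→W: 70 × 5 = 350
Optimal cost = 1310.
Saving = 2065 − 1310 = 755.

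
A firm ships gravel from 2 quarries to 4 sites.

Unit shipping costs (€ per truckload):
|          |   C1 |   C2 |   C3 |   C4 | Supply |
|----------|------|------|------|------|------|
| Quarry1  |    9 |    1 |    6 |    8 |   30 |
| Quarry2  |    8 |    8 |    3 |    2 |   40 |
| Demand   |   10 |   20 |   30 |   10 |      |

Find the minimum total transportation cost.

220

Optimal allocation:
  Quarry1→C1: 10 truckloads
  Quarry1→C2: 20 truckloads
  Quarry2→C3: 30 truckloads
  Quarry2→C4: 10 truckloads
Total cost = €220.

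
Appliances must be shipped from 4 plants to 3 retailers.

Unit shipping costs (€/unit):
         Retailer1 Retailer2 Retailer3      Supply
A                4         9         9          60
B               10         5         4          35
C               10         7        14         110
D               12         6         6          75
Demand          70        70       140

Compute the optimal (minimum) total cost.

1840

One minimum-cost allocation:
  A→Retailer1: 60 × €4 = €240
  B→Retailer3: 35 × €4 = €140
  C→Retailer1: 10 × €10 = €100
  C→Retailer2: 70 × €7 = €490
  C→Retailer3: 30 × €14 = €420
  D→Retailer3: 75 × €6 = €450
Total = 240 + 140 + 100 + 490 + 420 + 450 = €1840.
(Supply check: A ships 60; B ships 35; C ships 110; D ships 75.)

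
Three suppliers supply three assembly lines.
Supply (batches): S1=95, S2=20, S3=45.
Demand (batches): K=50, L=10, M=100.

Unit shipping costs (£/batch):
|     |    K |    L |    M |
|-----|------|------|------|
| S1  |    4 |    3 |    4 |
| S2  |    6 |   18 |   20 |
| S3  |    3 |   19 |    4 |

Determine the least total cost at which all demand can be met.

One minimum-cost allocation:
  S1→L: 10 × £3 = £30
  S1→M: 85 × £4 = £340
  S2→K: 20 × £6 = £120
  S3→K: 30 × £3 = £90
  S3→M: 15 × £4 = £60
Total = 30 + 340 + 120 + 90 + 60 = £640.

640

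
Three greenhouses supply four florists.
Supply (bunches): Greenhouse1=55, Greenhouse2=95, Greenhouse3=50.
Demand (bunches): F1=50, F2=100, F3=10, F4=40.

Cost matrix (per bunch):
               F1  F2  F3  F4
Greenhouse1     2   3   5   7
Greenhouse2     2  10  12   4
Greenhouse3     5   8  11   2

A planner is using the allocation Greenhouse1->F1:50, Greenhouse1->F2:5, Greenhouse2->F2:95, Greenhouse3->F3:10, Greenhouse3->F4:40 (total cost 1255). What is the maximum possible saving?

Current plan cost = 50·2 + 5·3 + 95·10 + 10·11 + 40·2 = 1255.
Optimal plan:
  Greenhouse1 to F2: 55 × 3 = 165
  Greenhouse2 to F1: 50 × 2 = 100
  Greenhouse2 to F2: 35 × 10 = 350
  Greenhouse2 to F3: 10 × 12 = 120
  Greenhouse3 to F2: 10 × 8 = 80
  Greenhouse3 to F4: 40 × 2 = 80
Optimal cost = 895.
Saving = 1255 − 895 = 360.

360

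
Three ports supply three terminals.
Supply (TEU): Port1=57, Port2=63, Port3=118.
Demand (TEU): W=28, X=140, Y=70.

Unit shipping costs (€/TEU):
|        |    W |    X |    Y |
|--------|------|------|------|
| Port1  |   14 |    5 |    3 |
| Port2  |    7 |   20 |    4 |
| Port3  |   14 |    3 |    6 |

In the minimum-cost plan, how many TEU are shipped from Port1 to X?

22

Solving gives:
  Port1->X: 22 × €5 = €110
  Port1->Y: 35 × €3 = €105
  Port2->W: 28 × €7 = €196
  Port2->Y: 35 × €4 = €140
  Port3->X: 118 × €3 = €354
Total cost = €905.
So Port1→X carries 22 TEU.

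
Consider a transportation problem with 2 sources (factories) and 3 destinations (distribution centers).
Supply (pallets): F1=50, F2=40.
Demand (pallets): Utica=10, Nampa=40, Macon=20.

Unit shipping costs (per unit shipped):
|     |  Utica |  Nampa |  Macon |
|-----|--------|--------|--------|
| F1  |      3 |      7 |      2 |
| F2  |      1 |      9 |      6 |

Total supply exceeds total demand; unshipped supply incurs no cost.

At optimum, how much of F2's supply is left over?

Minimum-cost shipments:
  F1–Nampa: 30 × 7 = 210
  F1–Macon: 20 × 2 = 40
  F2–Utica: 10 × 1 = 10
  F2–Nampa: 10 × 9 = 90
Total cost = 350.
F2 ships 20 of its 40, leaving 20.

20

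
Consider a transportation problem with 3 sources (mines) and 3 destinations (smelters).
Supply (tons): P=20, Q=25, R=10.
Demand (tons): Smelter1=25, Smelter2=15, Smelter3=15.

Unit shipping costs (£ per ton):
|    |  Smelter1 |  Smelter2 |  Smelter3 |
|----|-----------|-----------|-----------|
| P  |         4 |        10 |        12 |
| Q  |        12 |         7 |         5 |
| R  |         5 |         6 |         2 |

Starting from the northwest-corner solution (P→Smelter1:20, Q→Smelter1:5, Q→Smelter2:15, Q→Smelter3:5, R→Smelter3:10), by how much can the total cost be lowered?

Current plan cost = 20·4 + 5·12 + 15·7 + 5·5 + 10·2 = £290.
Optimal plan:
  P->Smelter1: 20 × £4 = £80
  Q->Smelter2: 15 × £7 = £105
  Q->Smelter3: 10 × £5 = £50
  R->Smelter1: 5 × £5 = £25
  R->Smelter3: 5 × £2 = £10
Optimal cost = £270.
Saving = 290 − 270 = £20.

20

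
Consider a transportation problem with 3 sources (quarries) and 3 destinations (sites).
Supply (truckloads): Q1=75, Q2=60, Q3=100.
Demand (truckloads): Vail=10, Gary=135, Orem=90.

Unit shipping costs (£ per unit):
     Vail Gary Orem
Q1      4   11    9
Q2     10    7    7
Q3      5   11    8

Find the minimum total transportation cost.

A cheapest plan:
  Q1–Vail: 10 × £4 = £40
  Q1–Gary: 65 × £11 = £715
  Q2–Gary: 60 × £7 = £420
  Q3–Gary: 10 × £11 = £110
  Q3–Orem: 90 × £8 = £720
Total = 40 + 715 + 420 + 110 + 720 = £2005.

2005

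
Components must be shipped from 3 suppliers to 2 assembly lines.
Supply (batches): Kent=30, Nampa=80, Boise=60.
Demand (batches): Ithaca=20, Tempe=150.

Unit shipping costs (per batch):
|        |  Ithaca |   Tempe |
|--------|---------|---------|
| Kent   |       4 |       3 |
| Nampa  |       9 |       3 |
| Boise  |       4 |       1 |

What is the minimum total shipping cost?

410

A cheapest plan:
  Kent to Ithaca: 20 batches
  Kent to Tempe: 10 batches
  Nampa to Tempe: 80 batches
  Boise to Tempe: 60 batches
Total cost = 410.
(Supply check: Kent ships 30; Nampa ships 80; Boise ships 60.)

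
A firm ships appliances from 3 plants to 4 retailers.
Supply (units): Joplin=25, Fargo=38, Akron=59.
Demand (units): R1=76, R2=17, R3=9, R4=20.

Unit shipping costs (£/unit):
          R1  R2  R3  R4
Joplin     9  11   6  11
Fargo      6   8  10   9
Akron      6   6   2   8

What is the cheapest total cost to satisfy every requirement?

811

A cheapest plan:
  Joplin→R1: 5 × £9 = £45
  Joplin→R4: 20 × £11 = £220
  Fargo→R1: 38 × £6 = £228
  Akron→R1: 33 × £6 = £198
  Akron→R2: 17 × £6 = £102
  Akron→R3: 9 × £2 = £18
Total = 45 + 220 + 228 + 198 + 102 + 18 = £811.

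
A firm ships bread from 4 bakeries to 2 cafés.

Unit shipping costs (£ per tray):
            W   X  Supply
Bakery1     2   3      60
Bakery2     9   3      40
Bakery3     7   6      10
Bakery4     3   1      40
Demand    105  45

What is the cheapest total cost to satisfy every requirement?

420

A cheapest plan:
  Bakery1–W: 60 × £2 = £120
  Bakery2–X: 40 × £3 = £120
  Bakery3–W: 10 × £7 = £70
  Bakery4–W: 35 × £3 = £105
  Bakery4–X: 5 × £1 = £5
Total = 120 + 120 + 70 + 105 + 5 = £420.
(Supply check: Bakery1 ships 60; Bakery2 ships 40; Bakery3 ships 10; Bakery4 ships 40.)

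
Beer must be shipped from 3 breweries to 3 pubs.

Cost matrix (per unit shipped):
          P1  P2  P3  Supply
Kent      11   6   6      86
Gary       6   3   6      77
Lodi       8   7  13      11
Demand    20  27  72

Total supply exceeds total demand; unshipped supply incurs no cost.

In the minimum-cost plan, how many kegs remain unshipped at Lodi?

11

An optimal plan:
  Kent→P3: 42 × 6 = 252
  Gary→P1: 20 × 6 = 120
  Gary→P2: 27 × 3 = 81
  Gary→P3: 30 × 6 = 180
Total cost = 633.
Lodi ships 0 of its 11, leaving 11.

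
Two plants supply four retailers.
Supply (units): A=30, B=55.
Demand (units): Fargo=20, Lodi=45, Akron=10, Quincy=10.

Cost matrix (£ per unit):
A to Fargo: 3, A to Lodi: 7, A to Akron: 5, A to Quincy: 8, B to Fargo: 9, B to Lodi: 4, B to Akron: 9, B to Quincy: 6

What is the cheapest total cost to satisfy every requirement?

Optimal allocation:
  A–Fargo: 20 × £3 = £60
  A–Akron: 10 × £5 = £50
  B–Lodi: 45 × £4 = £180
  B–Quincy: 10 × £6 = £60
Total = 60 + 50 + 180 + 60 = £350.

350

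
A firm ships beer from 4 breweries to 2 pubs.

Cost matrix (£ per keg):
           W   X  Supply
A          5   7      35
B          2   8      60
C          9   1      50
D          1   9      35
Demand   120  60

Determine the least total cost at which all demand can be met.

An optimal shipping plan:
  A–W: 25 kegs
  A–X: 10 kegs
  B–W: 60 kegs
  C–X: 50 kegs
  D–W: 35 kegs
Total cost = £400.

400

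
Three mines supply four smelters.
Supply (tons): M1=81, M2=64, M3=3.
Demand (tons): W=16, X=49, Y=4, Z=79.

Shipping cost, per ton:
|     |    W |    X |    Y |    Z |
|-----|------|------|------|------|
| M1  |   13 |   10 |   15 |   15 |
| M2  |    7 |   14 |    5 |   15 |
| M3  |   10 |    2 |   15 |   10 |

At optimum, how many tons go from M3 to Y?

Solving gives:
  M1->X: 46 × 10 = 460
  M1->Z: 35 × 15 = 525
  M2->W: 16 × 7 = 112
  M2->Y: 4 × 5 = 20
  M2->Z: 44 × 15 = 660
  M3->X: 3 × 2 = 6
Total cost = 1783.
The route M3→Y is not used.

0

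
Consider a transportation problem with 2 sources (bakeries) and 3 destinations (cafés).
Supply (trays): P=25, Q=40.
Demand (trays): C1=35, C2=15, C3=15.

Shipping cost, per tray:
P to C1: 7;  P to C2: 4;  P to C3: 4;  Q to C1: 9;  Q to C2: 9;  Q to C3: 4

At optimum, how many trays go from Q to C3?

15

The minimum-cost plan:
  P->C1: 10 × 7 = 70
  P->C2: 15 × 4 = 60
  Q->C1: 25 × 9 = 225
  Q->C3: 15 × 4 = 60
Total cost = 415.
So Q→C3 carries 15 trays.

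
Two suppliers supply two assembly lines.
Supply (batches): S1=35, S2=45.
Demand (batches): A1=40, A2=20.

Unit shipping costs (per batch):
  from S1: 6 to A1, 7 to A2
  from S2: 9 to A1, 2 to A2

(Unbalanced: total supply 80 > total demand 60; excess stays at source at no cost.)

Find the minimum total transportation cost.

295

Optimal allocation:
  S1 to A1: 35 × 6 = 210
  S2 to A1: 5 × 9 = 45
  S2 to A2: 20 × 2 = 40
Total = 210 + 45 + 40 = 295.
(Supply check: S1 ships 35; S2 ships 25.)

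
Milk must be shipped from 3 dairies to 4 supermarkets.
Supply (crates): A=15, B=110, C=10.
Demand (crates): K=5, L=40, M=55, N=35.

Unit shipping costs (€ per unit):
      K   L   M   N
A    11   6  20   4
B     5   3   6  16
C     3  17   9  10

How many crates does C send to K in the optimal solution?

0

Optimal shipments:
  A–N: 15 × €4 = €60
  B–K: 5 × €5 = €25
  B–L: 40 × €3 = €120
  B–M: 55 × €6 = €330
  B–N: 10 × €16 = €160
  C–N: 10 × €10 = €100
Total cost = €795.
The route C→K is not used.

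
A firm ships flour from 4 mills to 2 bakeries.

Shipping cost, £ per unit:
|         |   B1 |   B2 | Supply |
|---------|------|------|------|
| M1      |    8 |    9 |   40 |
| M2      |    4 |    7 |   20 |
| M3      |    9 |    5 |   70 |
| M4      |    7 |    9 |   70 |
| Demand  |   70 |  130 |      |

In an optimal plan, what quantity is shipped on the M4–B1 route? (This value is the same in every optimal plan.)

50

Solving gives:
  M1→B2: 40 sacks
  M2→B1: 20 sacks
  M3→B2: 70 sacks
  M4→B1: 50 sacks
  M4→B2: 20 sacks
Total cost = £1320.
So M4→B1 carries 50 sacks.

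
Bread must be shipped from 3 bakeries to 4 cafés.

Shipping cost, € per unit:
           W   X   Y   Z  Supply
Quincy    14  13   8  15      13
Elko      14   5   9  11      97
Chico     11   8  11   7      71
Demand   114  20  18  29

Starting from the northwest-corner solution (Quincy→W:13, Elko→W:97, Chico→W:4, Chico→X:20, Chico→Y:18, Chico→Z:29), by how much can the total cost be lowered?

Current plan cost = 13·14 + 97·14 + 4·11 + 20·8 + 18·11 + 29·7 = €2145.
Optimal plan:
  Quincy–Y: 13 × €8 = €104
  Elko–W: 72 × €14 = €1008
  Elko–X: 20 × €5 = €100
  Elko–Y: 5 × €9 = €45
  Chico–W: 42 × €11 = €462
  Chico–Z: 29 × €7 = €203
Optimal cost = €1922.
Saving = 2145 − 1922 = €223.

223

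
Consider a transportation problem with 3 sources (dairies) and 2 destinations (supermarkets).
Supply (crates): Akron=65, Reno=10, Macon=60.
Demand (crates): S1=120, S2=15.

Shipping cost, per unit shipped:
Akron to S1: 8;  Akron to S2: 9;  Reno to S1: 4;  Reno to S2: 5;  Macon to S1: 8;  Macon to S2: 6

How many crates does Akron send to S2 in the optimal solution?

0

Solving gives:
  Akron→S1: 65 × 8 = 520
  Reno→S1: 10 × 4 = 40
  Macon→S1: 45 × 8 = 360
  Macon→S2: 15 × 6 = 90
Total cost = 1010.
The route Akron→S2 is not used.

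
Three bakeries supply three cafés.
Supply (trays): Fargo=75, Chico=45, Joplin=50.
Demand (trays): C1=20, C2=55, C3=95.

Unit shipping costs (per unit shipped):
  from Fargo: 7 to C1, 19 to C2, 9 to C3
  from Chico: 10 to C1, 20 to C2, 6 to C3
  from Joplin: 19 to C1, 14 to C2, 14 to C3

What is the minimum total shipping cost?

One minimum-cost allocation:
  Fargo->C1: 20 trays
  Fargo->C2: 5 trays
  Fargo->C3: 50 trays
  Chico->C3: 45 trays
  Joplin->C2: 50 trays
Total cost = 1655.
(Supply check: Fargo ships 75; Chico ships 45; Joplin ships 50.)

1655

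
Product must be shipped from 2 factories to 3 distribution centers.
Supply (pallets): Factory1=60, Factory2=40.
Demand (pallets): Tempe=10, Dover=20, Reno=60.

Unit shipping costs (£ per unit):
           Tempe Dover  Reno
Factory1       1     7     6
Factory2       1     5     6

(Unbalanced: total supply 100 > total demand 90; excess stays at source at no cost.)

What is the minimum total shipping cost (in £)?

470

An optimal shipping plan:
  Factory1 to Tempe: 10 × £1 = £10
  Factory1 to Reno: 40 × £6 = £240
  Factory2 to Dover: 20 × £5 = £100
  Factory2 to Reno: 20 × £6 = £120
Total = 10 + 240 + 100 + 120 = £470.
(Supply check: Factory1 ships 50; Factory2 ships 40.)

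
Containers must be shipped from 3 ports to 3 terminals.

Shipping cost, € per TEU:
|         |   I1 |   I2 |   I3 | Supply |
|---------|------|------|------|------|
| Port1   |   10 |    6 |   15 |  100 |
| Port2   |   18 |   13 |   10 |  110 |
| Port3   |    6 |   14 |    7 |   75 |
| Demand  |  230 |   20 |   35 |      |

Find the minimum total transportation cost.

One minimum-cost allocation:
  Port1->I1: 100 × €10 = €1000
  Port2->I1: 55 × €18 = €990
  Port2->I2: 20 × €13 = €260
  Port2->I3: 35 × €10 = €350
  Port3->I1: 75 × €6 = €450
Total = 1000 + 990 + 260 + 350 + 450 = €3050.

3050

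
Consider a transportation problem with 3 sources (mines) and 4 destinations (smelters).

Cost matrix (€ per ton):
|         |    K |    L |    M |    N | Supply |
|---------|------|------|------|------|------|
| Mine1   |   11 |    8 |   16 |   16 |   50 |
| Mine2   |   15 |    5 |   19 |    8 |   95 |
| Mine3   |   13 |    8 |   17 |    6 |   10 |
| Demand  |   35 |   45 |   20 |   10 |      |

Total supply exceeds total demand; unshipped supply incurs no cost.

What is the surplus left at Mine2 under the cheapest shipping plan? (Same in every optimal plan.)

45

An optimal plan:
  Mine1→K: 35 × €11 = €385
  Mine1→M: 15 × €16 = €240
  Mine2→L: 45 × €5 = €225
  Mine2→N: 5 × €8 = €40
  Mine3→M: 5 × €17 = €85
  Mine3→N: 5 × €6 = €30
Total cost = €1005.
Mine2 ships 50 of its 95, leaving 45.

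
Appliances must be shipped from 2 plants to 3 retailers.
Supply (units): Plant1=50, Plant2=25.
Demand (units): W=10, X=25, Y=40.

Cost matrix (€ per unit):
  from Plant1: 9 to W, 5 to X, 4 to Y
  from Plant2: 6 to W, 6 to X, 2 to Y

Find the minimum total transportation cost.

315

A cheapest plan:
  Plant1→X: 25 × €5 = €125
  Plant1→Y: 25 × €4 = €100
  Plant2→W: 10 × €6 = €60
  Plant2→Y: 15 × €2 = €30
Total = 125 + 100 + 60 + 30 = €315.
(Supply check: Plant1 ships 50; Plant2 ships 25.)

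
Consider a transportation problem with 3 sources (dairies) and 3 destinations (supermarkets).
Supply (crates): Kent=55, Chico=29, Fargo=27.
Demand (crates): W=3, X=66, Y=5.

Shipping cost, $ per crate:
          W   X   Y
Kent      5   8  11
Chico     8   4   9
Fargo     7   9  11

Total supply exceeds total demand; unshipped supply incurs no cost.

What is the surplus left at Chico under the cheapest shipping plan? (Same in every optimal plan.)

0

An optimal plan:
  Kent to W: 3 × $5 = $15
  Kent to X: 37 × $8 = $296
  Chico to X: 29 × $4 = $116
  Fargo to Y: 5 × $11 = $55
Total cost = $482.
Chico ships 29 of its 29, leaving 0.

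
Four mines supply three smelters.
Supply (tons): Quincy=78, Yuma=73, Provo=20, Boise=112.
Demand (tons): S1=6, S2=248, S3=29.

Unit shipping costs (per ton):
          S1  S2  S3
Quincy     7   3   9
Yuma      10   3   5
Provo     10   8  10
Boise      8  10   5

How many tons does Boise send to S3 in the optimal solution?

Optimal shipments:
  Quincy→S2: 78 × 3 = 234
  Yuma→S2: 73 × 3 = 219
  Provo→S2: 20 × 8 = 160
  Boise→S1: 6 × 8 = 48
  Boise→S2: 77 × 10 = 770
  Boise→S3: 29 × 5 = 145
Total cost = 1576.
So Boise→S3 carries 29 tons.

29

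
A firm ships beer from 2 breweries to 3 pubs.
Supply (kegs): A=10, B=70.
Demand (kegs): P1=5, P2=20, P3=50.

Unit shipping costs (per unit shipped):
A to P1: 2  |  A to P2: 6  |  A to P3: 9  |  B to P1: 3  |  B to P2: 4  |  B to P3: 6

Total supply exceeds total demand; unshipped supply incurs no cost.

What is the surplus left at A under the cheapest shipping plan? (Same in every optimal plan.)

Minimum-cost shipments:
  A to P1: 5 × 2 = 10
  B to P2: 20 × 4 = 80
  B to P3: 50 × 6 = 300
Total cost = 390.
A ships 5 of its 10, leaving 5.

5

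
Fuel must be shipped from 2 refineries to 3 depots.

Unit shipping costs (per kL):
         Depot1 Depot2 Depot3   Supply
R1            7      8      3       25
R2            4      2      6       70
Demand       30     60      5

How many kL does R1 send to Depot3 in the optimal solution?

Optimal shipments:
  R1→Depot1: 20 × 7 = 140
  R1→Depot3: 5 × 3 = 15
  R2→Depot1: 10 × 4 = 40
  R2→Depot2: 60 × 2 = 120
Total cost = 315.
So R1→Depot3 carries 5 kL.

5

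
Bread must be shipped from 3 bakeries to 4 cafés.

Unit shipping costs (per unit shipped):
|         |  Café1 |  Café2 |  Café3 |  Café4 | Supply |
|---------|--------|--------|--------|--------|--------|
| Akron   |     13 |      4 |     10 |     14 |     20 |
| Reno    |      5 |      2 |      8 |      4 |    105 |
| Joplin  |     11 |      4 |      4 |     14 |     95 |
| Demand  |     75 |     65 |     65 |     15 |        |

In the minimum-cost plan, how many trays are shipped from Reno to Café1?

The minimum-cost plan:
  Akron→Café2: 20 × 4 = 80
  Reno→Café1: 75 × 5 = 375
  Reno→Café2: 15 × 2 = 30
  Reno→Café4: 15 × 4 = 60
  Joplin→Café2: 30 × 4 = 120
  Joplin→Café3: 65 × 4 = 260
Total cost = 925.
So Reno→Café1 carries 75 trays.

75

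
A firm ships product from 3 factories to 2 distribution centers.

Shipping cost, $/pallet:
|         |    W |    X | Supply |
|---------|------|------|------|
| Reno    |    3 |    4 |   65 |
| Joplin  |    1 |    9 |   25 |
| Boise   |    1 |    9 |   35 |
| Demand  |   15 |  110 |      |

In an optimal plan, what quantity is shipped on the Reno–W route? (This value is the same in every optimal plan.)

0

The minimum-cost plan:
  Reno–X: 65 pallets
  Joplin–W: 15 pallets
  Joplin–X: 10 pallets
  Boise–X: 35 pallets
Total cost = $680.
The route Reno→W is not used.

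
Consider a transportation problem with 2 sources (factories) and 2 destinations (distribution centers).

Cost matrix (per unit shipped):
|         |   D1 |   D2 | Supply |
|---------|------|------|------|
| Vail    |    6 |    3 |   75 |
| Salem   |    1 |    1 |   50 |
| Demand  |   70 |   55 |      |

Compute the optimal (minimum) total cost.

335

Optimal allocation:
  Vail to D1: 20 pallets
  Vail to D2: 55 pallets
  Salem to D1: 50 pallets
Total cost = 335.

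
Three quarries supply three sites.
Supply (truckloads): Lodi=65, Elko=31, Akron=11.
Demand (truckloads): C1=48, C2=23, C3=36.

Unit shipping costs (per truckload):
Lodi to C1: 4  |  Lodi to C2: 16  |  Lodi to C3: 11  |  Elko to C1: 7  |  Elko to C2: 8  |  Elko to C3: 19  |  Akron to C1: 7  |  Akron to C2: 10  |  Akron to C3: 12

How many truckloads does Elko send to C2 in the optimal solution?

The minimum-cost plan:
  Lodi->C1: 40 truckloads
  Lodi->C3: 25 truckloads
  Elko->C1: 8 truckloads
  Elko->C2: 23 truckloads
  Akron->C3: 11 truckloads
Total cost = 807.
So Elko→C2 carries 23 truckloads.

23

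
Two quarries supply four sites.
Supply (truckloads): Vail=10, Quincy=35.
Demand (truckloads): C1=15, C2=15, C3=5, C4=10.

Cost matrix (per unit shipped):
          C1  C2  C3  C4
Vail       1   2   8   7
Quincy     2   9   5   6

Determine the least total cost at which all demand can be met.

An optimal shipping plan:
  Vail–C2: 10 truckloads
  Quincy–C1: 15 truckloads
  Quincy–C2: 5 truckloads
  Quincy–C3: 5 truckloads
  Quincy–C4: 10 truckloads
Total cost = 180.

180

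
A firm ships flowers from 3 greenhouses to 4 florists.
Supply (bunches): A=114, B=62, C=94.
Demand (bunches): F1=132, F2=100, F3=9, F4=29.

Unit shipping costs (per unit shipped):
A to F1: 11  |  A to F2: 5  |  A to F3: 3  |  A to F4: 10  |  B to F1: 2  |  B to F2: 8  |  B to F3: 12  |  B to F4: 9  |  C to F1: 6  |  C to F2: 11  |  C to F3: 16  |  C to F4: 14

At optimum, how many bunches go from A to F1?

Solving gives:
  A→F2: 100 × 5 = 500
  A→F3: 9 × 3 = 27
  A→F4: 5 × 10 = 50
  B→F1: 38 × 2 = 76
  B→F4: 24 × 9 = 216
  C→F1: 94 × 6 = 564
Total cost = 1433.
The route A→F1 is not used.

0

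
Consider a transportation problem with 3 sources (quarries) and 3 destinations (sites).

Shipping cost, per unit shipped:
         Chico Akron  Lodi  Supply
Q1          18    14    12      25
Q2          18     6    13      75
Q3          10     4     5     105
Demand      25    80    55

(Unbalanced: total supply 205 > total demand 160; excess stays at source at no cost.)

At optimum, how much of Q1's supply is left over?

25

Minimum-cost shipments:
  Q2→Akron: 55 × 6 = 330
  Q3→Chico: 25 × 10 = 250
  Q3→Akron: 25 × 4 = 100
  Q3→Lodi: 55 × 5 = 275
Total cost = 955.
Q1 ships 0 of its 25, leaving 25.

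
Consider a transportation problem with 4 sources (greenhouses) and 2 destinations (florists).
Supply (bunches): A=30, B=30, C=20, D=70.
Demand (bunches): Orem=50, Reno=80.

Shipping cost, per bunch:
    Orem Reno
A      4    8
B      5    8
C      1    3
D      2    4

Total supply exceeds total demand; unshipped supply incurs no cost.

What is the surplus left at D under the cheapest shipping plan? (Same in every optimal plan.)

0

An optimal plan:
  A to Orem: 30 × 4 = 120
  B to Orem: 10 × 5 = 50
  C to Orem: 10 × 1 = 10
  C to Reno: 10 × 3 = 30
  D to Reno: 70 × 4 = 280
Total cost = 490.
D ships 70 of its 70, leaving 0.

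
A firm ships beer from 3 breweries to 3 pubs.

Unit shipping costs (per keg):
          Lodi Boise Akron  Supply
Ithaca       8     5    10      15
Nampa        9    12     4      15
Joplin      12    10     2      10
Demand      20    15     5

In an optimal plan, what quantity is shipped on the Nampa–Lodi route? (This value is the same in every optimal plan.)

Solving gives:
  Ithaca->Boise: 15 × 5 = 75
  Nampa->Lodi: 15 × 9 = 135
  Joplin->Lodi: 5 × 12 = 60
  Joplin->Akron: 5 × 2 = 10
Total cost = 280.
So Nampa→Lodi carries 15 kegs.

15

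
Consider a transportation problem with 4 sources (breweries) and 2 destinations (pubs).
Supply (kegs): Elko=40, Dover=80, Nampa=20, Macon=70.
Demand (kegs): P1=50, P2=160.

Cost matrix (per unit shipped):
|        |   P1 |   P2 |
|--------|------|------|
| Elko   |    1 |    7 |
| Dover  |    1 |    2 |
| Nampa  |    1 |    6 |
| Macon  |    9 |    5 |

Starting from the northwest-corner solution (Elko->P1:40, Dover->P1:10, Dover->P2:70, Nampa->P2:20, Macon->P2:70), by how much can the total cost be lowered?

Current plan cost = 40·1 + 10·1 + 70·2 + 20·6 + 70·5 = 660.
Optimal plan:
  Elko–P1: 40 kegs
  Dover–P2: 80 kegs
  Nampa–P1: 10 kegs
  Nampa–P2: 10 kegs
  Macon–P2: 70 kegs
Optimal cost = 620.
Saving = 660 − 620 = 40.

40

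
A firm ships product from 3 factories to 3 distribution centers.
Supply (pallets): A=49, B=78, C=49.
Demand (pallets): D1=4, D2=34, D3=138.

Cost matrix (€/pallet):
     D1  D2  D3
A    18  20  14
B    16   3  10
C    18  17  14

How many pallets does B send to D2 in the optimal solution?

34

Solving gives:
  A->D3: 49 pallets
  B->D2: 34 pallets
  B->D3: 44 pallets
  C->D1: 4 pallets
  C->D3: 45 pallets
Total cost = €1930.
So B→D2 carries 34 pallets.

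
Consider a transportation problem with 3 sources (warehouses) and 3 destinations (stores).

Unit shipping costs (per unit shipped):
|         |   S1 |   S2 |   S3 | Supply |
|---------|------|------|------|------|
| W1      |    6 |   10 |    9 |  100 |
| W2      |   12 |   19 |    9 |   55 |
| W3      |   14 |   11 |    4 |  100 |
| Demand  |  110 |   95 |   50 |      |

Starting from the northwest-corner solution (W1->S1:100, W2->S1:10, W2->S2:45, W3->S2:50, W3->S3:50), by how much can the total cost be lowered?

Current plan cost = 100·6 + 10·12 + 45·19 + 50·11 + 50·4 = 2325.
Optimal plan:
  W1->S1: 55 × 6 = 330
  W1->S2: 45 × 10 = 450
  W2->S1: 55 × 12 = 660
  W3->S2: 50 × 11 = 550
  W3->S3: 50 × 4 = 200
Optimal cost = 2190.
Saving = 2325 − 2190 = 135.

135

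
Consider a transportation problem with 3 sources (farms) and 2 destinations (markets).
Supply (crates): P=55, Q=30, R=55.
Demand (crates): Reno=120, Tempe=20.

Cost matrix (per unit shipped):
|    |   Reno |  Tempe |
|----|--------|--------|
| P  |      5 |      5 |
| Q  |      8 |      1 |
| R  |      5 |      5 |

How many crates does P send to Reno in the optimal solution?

55

The minimum-cost plan:
  P–Reno: 55 × 5 = 275
  Q–Reno: 10 × 8 = 80
  Q–Tempe: 20 × 1 = 20
  R–Reno: 55 × 5 = 275
Total cost = 650.
So P→Reno carries 55 crates.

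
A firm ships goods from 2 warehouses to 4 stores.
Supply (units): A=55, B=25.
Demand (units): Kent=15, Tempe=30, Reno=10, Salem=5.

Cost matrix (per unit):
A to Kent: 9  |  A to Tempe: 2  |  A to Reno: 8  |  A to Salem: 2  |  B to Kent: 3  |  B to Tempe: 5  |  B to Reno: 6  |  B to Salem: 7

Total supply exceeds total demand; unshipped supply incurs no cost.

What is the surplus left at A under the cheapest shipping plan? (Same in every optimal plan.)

20

Minimum-cost shipments:
  A->Tempe: 30 × 2 = 60
  A->Salem: 5 × 2 = 10
  B->Kent: 15 × 3 = 45
  B->Reno: 10 × 6 = 60
Total cost = 175.
A ships 35 of its 55, leaving 20.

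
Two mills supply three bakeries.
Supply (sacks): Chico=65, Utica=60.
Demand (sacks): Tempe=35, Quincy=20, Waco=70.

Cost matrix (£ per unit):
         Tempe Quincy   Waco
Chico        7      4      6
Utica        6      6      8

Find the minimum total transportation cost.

760

One minimum-cost allocation:
  Chico→Quincy: 20 × £4 = £80
  Chico→Waco: 45 × £6 = £270
  Utica→Tempe: 35 × £6 = £210
  Utica→Waco: 25 × £8 = £200
Total = 80 + 270 + 210 + 200 = £760.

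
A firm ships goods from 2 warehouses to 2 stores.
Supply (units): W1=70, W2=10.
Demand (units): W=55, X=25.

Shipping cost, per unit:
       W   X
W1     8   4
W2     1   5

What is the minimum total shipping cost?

470

Optimal allocation:
  W1–W: 45 × 8 = 360
  W1–X: 25 × 4 = 100
  W2–W: 10 × 1 = 10
Total = 360 + 100 + 10 = 470.
(Supply check: W1 ships 70; W2 ships 10.)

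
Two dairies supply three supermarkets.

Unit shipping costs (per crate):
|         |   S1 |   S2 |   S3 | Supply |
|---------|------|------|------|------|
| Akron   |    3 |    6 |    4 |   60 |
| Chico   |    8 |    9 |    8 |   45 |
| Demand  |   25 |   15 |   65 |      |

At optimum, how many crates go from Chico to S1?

0

Optimal shipments:
  Akron→S1: 25 × 3 = 75
  Akron→S3: 35 × 4 = 140
  Chico→S2: 15 × 9 = 135
  Chico→S3: 30 × 8 = 240
Total cost = 590.
The route Chico→S1 is not used.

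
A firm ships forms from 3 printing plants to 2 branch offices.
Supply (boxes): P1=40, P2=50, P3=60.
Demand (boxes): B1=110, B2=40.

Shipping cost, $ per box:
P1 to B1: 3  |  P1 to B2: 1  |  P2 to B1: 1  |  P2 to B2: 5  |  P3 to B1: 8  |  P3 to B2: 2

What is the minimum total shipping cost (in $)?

A cheapest plan:
  P1->B1: 40 × $3 = $120
  P2->B1: 50 × $1 = $50
  P3->B1: 20 × $8 = $160
  P3->B2: 40 × $2 = $80
Total = 120 + 50 + 160 + 80 = $410.

410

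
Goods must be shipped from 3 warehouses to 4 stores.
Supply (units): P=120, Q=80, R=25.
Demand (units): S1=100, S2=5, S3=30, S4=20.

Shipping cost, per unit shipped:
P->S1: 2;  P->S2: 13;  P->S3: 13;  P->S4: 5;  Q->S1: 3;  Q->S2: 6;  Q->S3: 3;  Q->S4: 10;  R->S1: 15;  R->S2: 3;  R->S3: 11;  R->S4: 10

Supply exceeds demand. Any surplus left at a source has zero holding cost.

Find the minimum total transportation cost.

405

One minimum-cost allocation:
  P–S1: 100 × 2 = 200
  P–S4: 20 × 5 = 100
  Q–S3: 30 × 3 = 90
  R–S2: 5 × 3 = 15
Total = 200 + 100 + 90 + 15 = 405.
(Supply check: P ships 120; Q ships 30; R ships 5.)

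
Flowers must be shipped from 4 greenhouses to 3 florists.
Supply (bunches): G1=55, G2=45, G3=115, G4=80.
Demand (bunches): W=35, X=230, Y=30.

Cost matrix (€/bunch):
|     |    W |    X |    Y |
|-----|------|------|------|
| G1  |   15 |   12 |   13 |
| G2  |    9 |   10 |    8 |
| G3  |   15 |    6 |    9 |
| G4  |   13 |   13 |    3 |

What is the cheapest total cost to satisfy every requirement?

An optimal shipping plan:
  G1->X: 55 × €12 = €660
  G2->W: 35 × €9 = €315
  G2->X: 10 × €10 = €100
  G3->X: 115 × €6 = €690
  G4->X: 50 × €13 = €650
  G4->Y: 30 × €3 = €90
Total = 660 + 315 + 100 + 690 + 650 + 90 = €2505.
(Supply check: G1 ships 55; G2 ships 45; G3 ships 115; G4 ships 80.)

2505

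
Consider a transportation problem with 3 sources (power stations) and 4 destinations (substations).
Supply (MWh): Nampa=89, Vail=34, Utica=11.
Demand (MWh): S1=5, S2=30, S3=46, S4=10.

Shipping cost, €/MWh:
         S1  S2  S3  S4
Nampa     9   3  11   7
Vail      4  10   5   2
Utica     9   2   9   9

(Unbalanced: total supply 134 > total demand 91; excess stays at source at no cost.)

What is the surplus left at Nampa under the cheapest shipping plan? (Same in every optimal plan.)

Minimum-cost shipments:
  Nampa->S1: 5 × €9 = €45
  Nampa->S2: 30 × €3 = €90
  Nampa->S3: 1 × €11 = €11
  Nampa->S4: 10 × €7 = €70
  Vail->S3: 34 × €5 = €170
  Utica->S3: 11 × €9 = €99
Total cost = €485.
Nampa ships 46 of its 89, leaving 43.

43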